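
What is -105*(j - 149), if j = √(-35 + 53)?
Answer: 15645 - 315*√2 ≈ 15200.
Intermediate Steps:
j = 3*√2 (j = √18 = 3*√2 ≈ 4.2426)
-105*(j - 149) = -105*(3*√2 - 149) = -105*(-149 + 3*√2) = -(-15645 + 315*√2) = 15645 - 315*√2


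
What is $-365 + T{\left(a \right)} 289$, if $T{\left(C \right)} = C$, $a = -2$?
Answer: $-943$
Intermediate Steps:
$-365 + T{\left(a \right)} 289 = -365 - 578 = -943$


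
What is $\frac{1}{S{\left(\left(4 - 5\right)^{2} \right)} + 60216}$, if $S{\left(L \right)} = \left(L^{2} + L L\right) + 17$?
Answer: $\frac{1}{60235} \approx 1.6602 \cdot 10^{-5}$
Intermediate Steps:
$S{\left(L \right)} = 17 + 2 L^{2}$ ($S{\left(L \right)} = \left(L^{2} + L^{2}\right) + 17 = 2 L^{2} + 17 = 17 + 2 L^{2}$)
$\frac{1}{S{\left(\left(4 - 5\right)^{2} \right)} + 60216} = \frac{1}{\left(17 + 2 \left(\left(4 - 5\right)^{2}\right)^{2}\right) + 60216} = \frac{1}{\left(17 + 2 \left(\left(-1\right)^{2}\right)^{2}\right) + 60216} = \frac{1}{\left(17 + 2 \cdot 1^{2}\right) + 60216} = \frac{1}{\left(17 + 2 \cdot 1\right) + 60216} = \frac{1}{\left(17 + 2\right) + 60216} = \frac{1}{19 + 60216} = \frac{1}{60235}$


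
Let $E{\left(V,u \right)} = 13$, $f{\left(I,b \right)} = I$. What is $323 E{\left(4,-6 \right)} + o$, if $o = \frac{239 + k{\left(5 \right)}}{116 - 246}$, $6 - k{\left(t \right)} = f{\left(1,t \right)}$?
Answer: $\frac{272813}{65} \approx 4197.1$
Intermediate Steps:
$k{\left(t \right)} = 5$ ($k{\left(t \right)} = 6 - 1 = 5$)
$o = - \frac{122}{65}$ ($o = \frac{239 + 5}{116 - 246} = \frac{244}{-130} = 244 \left(- \frac{1}{130}\right) = - \frac{122}{65} \approx -1.8769$)
$323 E{\left(4,-6 \right)} + o = 323 \cdot 13 - \frac{122}{65} = 4199 - \frac{122}{65} = \frac{272813}{65}$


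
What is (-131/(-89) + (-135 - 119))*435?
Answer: -9776625/89 ≈ -1.0985e+5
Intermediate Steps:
(-131/(-89) + (-135 - 119))*435 = (-131*(-1/89) - 254)*435 = (131/89 - 254)*435 = -22475/89*435 = -9776625/89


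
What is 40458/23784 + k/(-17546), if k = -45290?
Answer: 148921119/34776172 ≈ 4.2823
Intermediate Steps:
40458/23784 + k/(-17546) = 40458/23784 - 45290/(-17546) = 40458*(1/23784) - 45290*(-1/17546) = 6743/3964 + 22645/8773 = 148921119/34776172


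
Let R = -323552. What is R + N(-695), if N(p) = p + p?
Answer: -324942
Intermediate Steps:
N(p) = 2*p
R + N(-695) = -323552 + 2*(-695) = -323552 - 1390 = -324942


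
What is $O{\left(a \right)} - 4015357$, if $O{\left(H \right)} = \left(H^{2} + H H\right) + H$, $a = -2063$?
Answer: $4494518$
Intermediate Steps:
$O{\left(H \right)} = H + 2 H^{2}$ ($O{\left(H \right)} = \left(H^{2} + H^{2}\right) + H = 2 H^{2} + H = H + 2 H^{2}$)
$O{\left(a \right)} - 4015357 = - 2063 \left(1 + 2 \left(-2063\right)\right) - 4015357 = - 2063 \left(1 - 4126\right) - 4015357 = \left(-2063\right) \left(-4125\right) - 4015357 = 8509875 - 4015357 = 4494518$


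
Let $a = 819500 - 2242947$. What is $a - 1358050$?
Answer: $-2781497$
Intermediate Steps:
$a = -1423447$ ($a = 819500 - 2242947 = -1423447$)
$a - 1358050 = -1423447 - 1358050 = -2781497$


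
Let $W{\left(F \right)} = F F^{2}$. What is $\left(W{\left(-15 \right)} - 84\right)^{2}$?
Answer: $11964681$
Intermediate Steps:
$W{\left(F \right)} = F^{3}$
$\left(W{\left(-15 \right)} - 84\right)^{2} = \left(\left(-15\right)^{3} - 84\right)^{2} = \left(-3375 - 84\right)^{2} = \left(-3459\right)^{2} = 11964681$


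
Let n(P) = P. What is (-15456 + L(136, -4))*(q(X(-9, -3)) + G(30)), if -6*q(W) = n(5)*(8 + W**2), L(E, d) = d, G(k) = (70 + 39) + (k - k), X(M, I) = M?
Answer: -1615570/3 ≈ -5.3852e+5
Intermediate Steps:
G(k) = 109 (G(k) = 109 + 0 = 109)
q(W) = -20/3 - 5*W**2/6 (q(W) = -5*(8 + W**2)/6 = -(40 + 5*W**2)/6 = -20/3 - 5*W**2/6)
(-15456 + L(136, -4))*(q(X(-9, -3)) + G(30)) = (-15456 - 4)*((-20/3 - 5/6*(-9)**2) + 109) = -15460*((-20/3 - 5/6*81) + 109) = -15460*((-20/3 - 135/2) + 109) = -15460*(-445/6 + 109) = -15460*209/6 = -1615570/3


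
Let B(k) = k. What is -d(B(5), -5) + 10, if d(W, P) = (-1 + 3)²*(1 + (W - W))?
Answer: 6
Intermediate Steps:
d(W, P) = 4 (d(W, P) = 2²*(1 + 0) = 4*1 = 4)
-d(B(5), -5) + 10 = -1*4 + 10 = -4 + 10 = 6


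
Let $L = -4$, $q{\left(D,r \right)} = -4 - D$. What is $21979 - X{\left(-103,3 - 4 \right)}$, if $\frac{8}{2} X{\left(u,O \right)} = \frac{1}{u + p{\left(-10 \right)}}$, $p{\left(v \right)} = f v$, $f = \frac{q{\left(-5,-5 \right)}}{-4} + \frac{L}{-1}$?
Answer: $\frac{12352199}{562} \approx 21979.0$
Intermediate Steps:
$f = \frac{15}{4}$ ($f = \frac{-4 - -5}{-4} - \frac{4}{-1} = \left(-4 + 5\right) \left(- \frac{1}{4}\right) - -4 = 1 \left(- \frac{1}{4}\right) + 4 = - \frac{1}{4} + 4 = \frac{15}{4} \approx 3.75$)
$p{\left(v \right)} = \frac{15 v}{4}$
$X{\left(u,O \right)} = \frac{1}{4 \left(- \frac{75}{2} + u\right)}$ ($X{\left(u,O \right)} = \frac{1}{4 \left(u + \frac{15}{4} \left(-10\right)\right)} = \frac{1}{4 \left(u - \frac{75}{2}\right)} = \frac{1}{4 \left(- \frac{75}{2} + u\right)}$)
$21979 - X{\left(-103,3 - 4 \right)} = 21979 - \frac{1}{2 \left(-75 + 2 \left(-103\right)\right)} = 21979 - \frac{1}{2 \left(-75 - 206\right)} = 21979 - \frac{1}{2 \left(-281\right)} = 21979 - \frac{1}{2} \left(- \frac{1}{281}\right) = 21979 - - \frac{1}{562} = 21979 + \frac{1}{562} = \frac{12352199}{562}$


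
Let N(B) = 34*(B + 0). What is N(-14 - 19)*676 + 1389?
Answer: -757083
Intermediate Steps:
N(B) = 34*B
N(-14 - 19)*676 + 1389 = (34*(-14 - 19))*676 + 1389 = (34*(-33))*676 + 1389 = -1122*676 + 1389 = -758472 + 1389 = -757083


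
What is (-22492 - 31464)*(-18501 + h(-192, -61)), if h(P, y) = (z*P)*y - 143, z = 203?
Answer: -127276376752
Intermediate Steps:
h(P, y) = -143 + 203*P*y (h(P, y) = (203*P)*y - 143 = 203*P*y - 143 = -143 + 203*P*y)
(-22492 - 31464)*(-18501 + h(-192, -61)) = (-22492 - 31464)*(-18501 + (-143 + 203*(-192)*(-61))) = -53956*(-18501 + (-143 + 2377536)) = -53956*(-18501 + 2377393) = -53956*2358892 = -127276376752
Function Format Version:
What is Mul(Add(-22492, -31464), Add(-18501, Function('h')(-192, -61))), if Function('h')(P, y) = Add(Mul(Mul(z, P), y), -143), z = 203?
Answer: -127276376752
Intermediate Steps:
Function('h')(P, y) = Add(-143, Mul(203, P, y)) (Function('h')(P, y) = Add(Mul(Mul(203, P), y), -143) = Add(Mul(203, P, y), -143) = Add(-143, Mul(203, P, y)))
Mul(Add(-22492, -31464), Add(-18501, Function('h')(-192, -61))) = Mul(Add(-22492, -31464), Add(-18501, Add(-143, Mul(203, -192, -61)))) = Mul(-53956, Add(-18501, Add(-143, 2377536))) = Mul(-53956, Add(-18501, 2377393)) = Mul(-53956, 2358892) = -127276376752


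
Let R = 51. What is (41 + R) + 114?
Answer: 206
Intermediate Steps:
(41 + R) + 114 = (41 + 51) + 114 = 92 + 114 = 206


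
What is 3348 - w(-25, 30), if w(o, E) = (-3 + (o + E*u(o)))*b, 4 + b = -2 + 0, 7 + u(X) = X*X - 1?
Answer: 114240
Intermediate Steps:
u(X) = -8 + X**2 (u(X) = -7 + (X*X - 1) = -7 + (X**2 - 1) = -7 + (-1 + X**2) = -8 + X**2)
b = -6 (b = -4 + (-2 + 0) = -4 - 2 = -6)
w(o, E) = 18 - 6*o - 6*E*(-8 + o**2) (w(o, E) = (-3 + (o + E*(-8 + o**2)))*(-6) = (-3 + o + E*(-8 + o**2))*(-6) = 18 - 6*o - 6*E*(-8 + o**2))
3348 - w(-25, 30) = 3348 - (18 - 6*(-25) - 6*30*(-8 + (-25)**2)) = 3348 - (18 + 150 - 6*30*(-8 + 625)) = 3348 - (18 + 150 - 6*30*617) = 3348 - (18 + 150 - 111060) = 3348 - 1*(-110892) = 3348 + 110892 = 114240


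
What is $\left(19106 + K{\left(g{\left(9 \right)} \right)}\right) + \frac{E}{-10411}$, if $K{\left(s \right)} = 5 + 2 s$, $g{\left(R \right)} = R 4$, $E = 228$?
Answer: $\frac{199713985}{10411} \approx 19183.0$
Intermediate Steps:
$g{\left(R \right)} = 4 R$
$\left(19106 + K{\left(g{\left(9 \right)} \right)}\right) + \frac{E}{-10411} = \left(19106 + \left(5 + 2 \cdot 4 \cdot 9\right)\right) + \frac{228}{-10411} = \left(19106 + \left(5 + 2 \cdot 36\right)\right) + 228 \left(- \frac{1}{10411}\right) = \left(19106 + \left(5 + 72\right)\right) - \frac{228}{10411} = \left(19106 + 77\right) - \frac{228}{10411} = 19183 - \frac{228}{10411} = \frac{199713985}{10411}$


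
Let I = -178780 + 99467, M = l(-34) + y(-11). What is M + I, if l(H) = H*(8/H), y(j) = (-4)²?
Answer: -79289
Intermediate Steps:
y(j) = 16
l(H) = 8
M = 24 (M = 8 + 16 = 24)
I = -79313
M + I = 24 - 79313 = -79289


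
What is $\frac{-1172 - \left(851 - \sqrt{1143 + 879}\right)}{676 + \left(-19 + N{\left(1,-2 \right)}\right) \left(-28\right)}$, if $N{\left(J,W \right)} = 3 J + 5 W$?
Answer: $- \frac{2023}{1404} + \frac{\sqrt{2022}}{1404} \approx -1.4089$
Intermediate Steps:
$\frac{-1172 - \left(851 - \sqrt{1143 + 879}\right)}{676 + \left(-19 + N{\left(1,-2 \right)}\right) \left(-28\right)} = \frac{-1172 - \left(851 - \sqrt{1143 + 879}\right)}{676 + \left(-19 + \left(3 \cdot 1 + 5 \left(-2\right)\right)\right) \left(-28\right)} = \frac{-1172 - \left(851 - \sqrt{2022}\right)}{676 + \left(-19 + \left(3 - 10\right)\right) \left(-28\right)} = \frac{-2023 + \sqrt{2022}}{676 + \left(-19 - 7\right) \left(-28\right)} = \frac{-2023 + \sqrt{2022}}{676 - -728} = \frac{-2023 + \sqrt{2022}}{676 + 728} = \frac{-2023 + \sqrt{2022}}{1404} = \left(-2023 + \sqrt{2022}\right) \frac{1}{1404} = - \frac{2023}{1404} + \frac{\sqrt{2022}}{1404}$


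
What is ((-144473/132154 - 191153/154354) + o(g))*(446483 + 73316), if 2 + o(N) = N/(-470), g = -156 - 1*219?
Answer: -880516442347356129/479364715126 ≈ -1.8368e+6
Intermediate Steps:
g = -375 (g = -156 - 219 = -375)
o(N) = -2 - N/470 (o(N) = -2 + N/(-470) = -2 + N*(-1/470) = -2 - N/470)
((-144473/132154 - 191153/154354) + o(g))*(446483 + 73316) = ((-144473/132154 - 191153/154354) + (-2 - 1/470*(-375)))*(446483 + 73316) = ((-144473*1/132154 - 191153*1/154354) + (-2 + 75/94))*519799 = ((-144473/132154 - 191153/154354) - 113/94)*519799 = (-11890404751/5099624629 - 113/94)*519799 = -1693955629671/479364715126*519799 = -880516442347356129/479364715126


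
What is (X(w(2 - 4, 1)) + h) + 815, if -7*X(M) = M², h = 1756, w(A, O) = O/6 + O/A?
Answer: 161972/63 ≈ 2571.0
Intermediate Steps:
w(A, O) = O/6 + O/A (w(A, O) = O*(⅙) + O/A = O/6 + O/A)
X(M) = -M²/7
(X(w(2 - 4, 1)) + h) + 815 = (-((⅙)*1 + 1/(2 - 4))²/7 + 1756) + 815 = (-(⅙ + 1/(-2))²/7 + 1756) + 815 = (-(⅙ + 1*(-½))²/7 + 1756) + 815 = (-(⅙ - ½)²/7 + 1756) + 815 = (-(-⅓)²/7 + 1756) + 815 = (-⅐*⅑ + 1756) + 815 = (-1/63 + 1756) + 815 = 110627/63 + 815 = 161972/63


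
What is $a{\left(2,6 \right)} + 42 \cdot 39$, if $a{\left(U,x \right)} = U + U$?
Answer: $1642$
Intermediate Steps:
$a{\left(U,x \right)} = 2 U$
$a{\left(2,6 \right)} + 42 \cdot 39 = 2 \cdot 2 + 42 \cdot 39 = 4 + 1638 = 1642$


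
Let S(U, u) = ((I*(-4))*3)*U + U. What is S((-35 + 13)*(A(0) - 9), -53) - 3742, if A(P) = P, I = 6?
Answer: -17800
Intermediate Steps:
S(U, u) = -71*U (S(U, u) = ((6*(-4))*3)*U + U = (-24*3)*U + U = -72*U + U = -71*U)
S((-35 + 13)*(A(0) - 9), -53) - 3742 = -71*(-35 + 13)*(0 - 9) - 3742 = -(-1562)*(-9) - 3742 = -71*198 - 3742 = -14058 - 3742 = -17800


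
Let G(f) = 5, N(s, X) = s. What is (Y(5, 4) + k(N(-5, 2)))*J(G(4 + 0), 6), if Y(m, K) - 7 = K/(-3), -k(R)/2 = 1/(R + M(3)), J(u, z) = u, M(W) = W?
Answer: 100/3 ≈ 33.333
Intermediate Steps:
k(R) = -2/(3 + R) (k(R) = -2/(R + 3) = -2/(3 + R))
Y(m, K) = 7 - K/3 (Y(m, K) = 7 + K/(-3) = 7 + K*(-1/3) = 7 - K/3)
(Y(5, 4) + k(N(-5, 2)))*J(G(4 + 0), 6) = ((7 - 1/3*4) - 2/(3 - 5))*5 = ((7 - 4/3) - 2/(-2))*5 = (17/3 - 2*(-1/2))*5 = (17/3 + 1)*5 = (20/3)*5 = 100/3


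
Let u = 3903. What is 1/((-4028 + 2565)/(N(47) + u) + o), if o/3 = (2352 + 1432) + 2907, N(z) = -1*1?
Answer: 3902/78323383 ≈ 4.9819e-5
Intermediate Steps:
N(z) = -1
o = 20073 (o = 3*((2352 + 1432) + 2907) = 3*(3784 + 2907) = 3*6691 = 20073)
1/((-4028 + 2565)/(N(47) + u) + o) = 1/((-4028 + 2565)/(-1 + 3903) + 20073) = 1/(-1463/3902 + 20073) = 1/(78323383/3902) = 3902/78323383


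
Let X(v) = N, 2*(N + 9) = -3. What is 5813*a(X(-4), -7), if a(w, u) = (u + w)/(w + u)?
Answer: 5813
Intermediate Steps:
N = -21/2 (N = -9 + (½)*(-3) = -9 - 3/2 = -21/2 ≈ -10.500)
X(v) = -21/2
a(w, u) = 1 (a(w, u) = (u + w)/(u + w) = 1)
5813*a(X(-4), -7) = 5813*1 = 5813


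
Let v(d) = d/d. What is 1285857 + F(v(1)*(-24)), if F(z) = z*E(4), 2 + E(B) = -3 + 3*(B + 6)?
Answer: 1285257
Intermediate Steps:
v(d) = 1
E(B) = 13 + 3*B (E(B) = -2 + (-3 + 3*(B + 6)) = -2 + (-3 + 3*(6 + B)) = -2 + (-3 + (18 + 3*B)) = -2 + (15 + 3*B) = 13 + 3*B)
F(z) = 25*z (F(z) = z*(13 + 3*4) = z*(13 + 12) = z*25 = 25*z)
1285857 + F(v(1)*(-24)) = 1285857 + 25*(1*(-24)) = 1285857 + 25*(-24) = 1285857 - 600 = 1285257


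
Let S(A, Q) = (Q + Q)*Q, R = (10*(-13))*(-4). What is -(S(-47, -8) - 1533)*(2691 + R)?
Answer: 4511455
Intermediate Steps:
R = 520 (R = -130*(-4) = 520)
S(A, Q) = 2*Q² (S(A, Q) = (2*Q)*Q = 2*Q²)
-(S(-47, -8) - 1533)*(2691 + R) = -(2*(-8)² - 1533)*(2691 + 520) = -(2*64 - 1533)*3211 = -(128 - 1533)*3211 = -(-1405)*3211 = -1*(-4511455) = 4511455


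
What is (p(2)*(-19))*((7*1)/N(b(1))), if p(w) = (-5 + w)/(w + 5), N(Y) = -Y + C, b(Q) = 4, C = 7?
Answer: 19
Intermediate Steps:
N(Y) = 7 - Y (N(Y) = -Y + 7 = 7 - Y)
p(w) = (-5 + w)/(5 + w)
(p(2)*(-19))*((7*1)/N(b(1))) = (((-5 + 2)/(5 + 2))*(-19))*((7*1)/(7 - 1*4)) = ((-3/7)*(-19))*(7/(7 - 4)) = (((⅐)*(-3))*(-19))*(7/3) = (-3/7*(-19))*(7*(⅓)) = (57/7)*(7/3) = 19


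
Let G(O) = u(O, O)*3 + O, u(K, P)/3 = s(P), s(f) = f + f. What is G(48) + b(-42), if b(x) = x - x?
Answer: 912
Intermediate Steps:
s(f) = 2*f
u(K, P) = 6*P (u(K, P) = 3*(2*P) = 6*P)
G(O) = 19*O (G(O) = (6*O)*3 + O = 18*O + O = 19*O)
b(x) = 0
G(48) + b(-42) = 19*48 + 0 = 912 + 0 = 912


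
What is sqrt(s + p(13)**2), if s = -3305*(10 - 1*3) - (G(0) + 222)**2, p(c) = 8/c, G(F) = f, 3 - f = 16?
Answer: 568*I*sqrt(35)/13 ≈ 258.49*I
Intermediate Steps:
f = -13 (f = 3 - 1*16 = 3 - 16 = -13)
G(F) = -13
s = -66816 (s = -3305*(10 - 1*3) - (-13 + 222)**2 = -3305*(10 - 3) - 1*209**2 = -3305*7 - 1*43681 = -23135 - 43681 = -66816)
sqrt(s + p(13)**2) = sqrt(-66816 + (8/13)**2) = sqrt(-66816 + 64/169) = sqrt(-11291840/169) = 568*I*sqrt(35)/13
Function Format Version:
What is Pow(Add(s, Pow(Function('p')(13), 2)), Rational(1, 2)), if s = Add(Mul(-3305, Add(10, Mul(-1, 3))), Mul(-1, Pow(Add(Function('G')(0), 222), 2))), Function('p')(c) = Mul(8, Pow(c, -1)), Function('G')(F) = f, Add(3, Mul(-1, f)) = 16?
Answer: Mul(Rational(568, 13), I, Pow(35, Rational(1, 2))) ≈ Mul(258.49, I)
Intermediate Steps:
f = -13 (f = Add(3, Mul(-1, 16)) = Add(3, -16) = -13)
Function('G')(F) = -13
s = -66816 (s = Add(Mul(-3305, Add(10, Mul(-1, 3))), Mul(-1, Pow(Add(-13, 222), 2))) = Add(Mul(-3305, Add(10, -3)), Mul(-1, Pow(209, 2))) = Add(Mul(-3305, 7), Mul(-1, 43681)) = Add(-23135, -43681) = -66816)
Pow(Add(s, Pow(Function('p')(13), 2)), Rational(1, 2)) = Pow(Add(-66816, Pow(Mul(8, Pow(13, -1)), 2)), Rational(1, 2)) = Pow(Add(-66816, Pow(Mul(8, Rational(1, 13)), 2)), Rational(1, 2)) = Pow(Add(-66816, Pow(Rational(8, 13), 2)), Rational(1, 2)) = Pow(Add(-66816, Rational(64, 169)), Rational(1, 2)) = Pow(Rational(-11291840, 169), Rational(1, 2)) = Mul(Rational(568, 13), I, Pow(35, Rational(1, 2)))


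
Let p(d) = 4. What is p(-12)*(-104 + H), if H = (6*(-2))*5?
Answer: -656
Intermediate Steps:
H = -60 (H = -12*5 = -60)
p(-12)*(-104 + H) = 4*(-104 - 60) = 4*(-164) = -656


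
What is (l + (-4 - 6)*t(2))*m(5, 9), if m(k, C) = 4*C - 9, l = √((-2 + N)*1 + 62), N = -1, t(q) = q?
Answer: -540 + 27*√59 ≈ -332.61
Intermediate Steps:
l = √59 (l = √((-2 - 1)*1 + 62) = √(-3*1 + 62) = √(-3 + 62) = √59 ≈ 7.6811)
m(k, C) = -9 + 4*C
(l + (-4 - 6)*t(2))*m(5, 9) = (√59 + (-4 - 6)*2)*(-9 + 4*9) = (√59 - 10*2)*(-9 + 36) = (√59 - 20)*27 = (-20 + √59)*27 = -540 + 27*√59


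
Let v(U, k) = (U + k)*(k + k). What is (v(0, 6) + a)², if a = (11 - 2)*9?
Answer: 23409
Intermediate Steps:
v(U, k) = 2*k*(U + k) (v(U, k) = (U + k)*(2*k) = 2*k*(U + k))
a = 81 (a = 9*9 = 81)
(v(0, 6) + a)² = (2*6*(0 + 6) + 81)² = (2*6*6 + 81)² = (72 + 81)² = 153² = 23409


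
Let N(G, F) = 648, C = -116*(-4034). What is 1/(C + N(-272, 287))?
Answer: 1/468592 ≈ 2.1341e-6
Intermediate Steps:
C = 467944
1/(C + N(-272, 287)) = 1/(467944 + 648) = 1/468592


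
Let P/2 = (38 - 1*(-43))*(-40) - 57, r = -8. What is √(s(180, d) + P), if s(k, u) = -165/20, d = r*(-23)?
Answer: I*√26409/2 ≈ 81.254*I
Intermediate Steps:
d = 184 (d = -8*(-23) = 184)
s(k, u) = -33/4 (s(k, u) = -165*1/20 = -33/4)
P = -6594 (P = 2*((38 - 1*(-43))*(-40) - 57) = 2*((38 + 43)*(-40) - 57) = 2*(81*(-40) - 57) = 2*(-3240 - 57) = 2*(-3297) = -6594)
√(s(180, d) + P) = √(-33/4 - 6594) = √(-26409/4) = I*√26409/2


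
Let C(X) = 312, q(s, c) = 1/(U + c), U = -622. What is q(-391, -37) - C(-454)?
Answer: -205609/659 ≈ -312.00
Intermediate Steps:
q(s, c) = 1/(-622 + c)
q(-391, -37) - C(-454) = 1/(-622 - 37) - 1*312 = 1/(-659) - 312 = -1/659 - 312 = -205609/659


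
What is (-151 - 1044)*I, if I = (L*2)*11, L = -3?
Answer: 78870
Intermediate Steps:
I = -66 (I = -3*2*11 = -6*11 = -66)
(-151 - 1044)*I = (-151 - 1044)*(-66) = -1195*(-66) = 78870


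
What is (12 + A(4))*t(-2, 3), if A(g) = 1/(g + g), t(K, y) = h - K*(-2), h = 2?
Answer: -97/4 ≈ -24.250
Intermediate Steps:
t(K, y) = 2 + 2*K (t(K, y) = 2 - K*(-2) = 2 - (-2)*K = 2 + 2*K)
A(g) = 1/(2*g)
(12 + A(4))*t(-2, 3) = (12 + (½)/4)*(2 + 2*(-2)) = (12 + (½)*(¼))*(2 - 4) = (12 + ⅛)*(-2) = (97/8)*(-2) = -97/4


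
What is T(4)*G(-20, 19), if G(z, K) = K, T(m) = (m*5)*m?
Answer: 1520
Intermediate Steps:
T(m) = 5*m² (T(m) = (5*m)*m = 5*m²)
T(4)*G(-20, 19) = (5*4²)*19 = (5*16)*19 = 80*19 = 1520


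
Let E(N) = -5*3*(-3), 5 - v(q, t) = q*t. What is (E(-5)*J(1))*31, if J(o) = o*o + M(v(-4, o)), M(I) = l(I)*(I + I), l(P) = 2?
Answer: 51615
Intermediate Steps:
v(q, t) = 5 - q*t
E(N) = 45 (E(N) = -15*(-3) = 45)
M(I) = 4*I (M(I) = 2*(I + I) = 2*(2*I) = 4*I)
J(o) = 20 + o² + 16*o (J(o) = o*o + 4*(5 - 1*(-4)*o) = o² + 4*(5 + 4*o) = o² + (20 + 16*o) = 20 + o² + 16*o)
(E(-5)*J(1))*31 = (45*(20 + 1² + 16*1))*31 = (45*(20 + 1 + 16))*31 = (45*37)*31 = 1665*31 = 51615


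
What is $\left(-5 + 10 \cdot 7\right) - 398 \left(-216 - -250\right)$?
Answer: $-13467$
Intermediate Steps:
$\left(-5 + 10 \cdot 7\right) - 398 \left(-216 - -250\right) = \left(-5 + 70\right) - 398 \left(-216 + 250\right) = 65 - 13532 = -13467$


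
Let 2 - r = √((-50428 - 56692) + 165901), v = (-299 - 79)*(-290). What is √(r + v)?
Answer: √(109622 - √58781) ≈ 330.73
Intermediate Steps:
v = 109620 (v = -378*(-290) = 109620)
r = 2 - √58781 (r = 2 - √((-50428 - 56692) + 165901) = 2 - √(-107120 + 165901) = 2 - √58781 ≈ -240.45)
√(r + v) = √((2 - √58781) + 109620) = √(109622 - √58781)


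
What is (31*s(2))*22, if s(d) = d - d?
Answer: 0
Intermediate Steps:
s(d) = 0
(31*s(2))*22 = (31*0)*22 = 0*22 = 0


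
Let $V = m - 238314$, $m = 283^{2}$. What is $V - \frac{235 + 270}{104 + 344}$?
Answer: $- \frac{70885305}{448} \approx -1.5823 \cdot 10^{5}$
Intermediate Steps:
$m = 80089$
$V = -158225$ ($V = 80089 - 238314 = -158225$)
$V - \frac{235 + 270}{104 + 344} = -158225 - \frac{235 + 270}{104 + 344} = -158225 - \frac{1}{448} \cdot 505 = -158225 - \frac{505}{448} = - \frac{70885305}{448}$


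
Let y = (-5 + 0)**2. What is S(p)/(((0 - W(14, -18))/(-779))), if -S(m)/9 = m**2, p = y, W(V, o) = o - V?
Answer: 4381875/32 ≈ 1.3693e+5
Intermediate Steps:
y = 25 (y = (-5)**2 = 25)
p = 25
S(m) = -9*m**2
S(p)/(((0 - W(14, -18))/(-779))) = (-9*25**2)/(((0 - (-18 - 1*14))/(-779))) = (-9*625)/(((0 - (-18 - 14))*(-1/779))) = -5625*(-779/(0 - 1*(-32))) = -5625*(-779/(0 + 32)) = -5625/(32*(-1/779)) = -5625/(-32/779) = -5625*(-779/32) = 4381875/32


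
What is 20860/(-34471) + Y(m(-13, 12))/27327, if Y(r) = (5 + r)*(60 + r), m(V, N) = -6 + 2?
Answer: -568110844/941989017 ≈ -0.60310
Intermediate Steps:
m(V, N) = -4
20860/(-34471) + Y(m(-13, 12))/27327 = 20860/(-34471) + (300 + (-4)² + 65*(-4))/27327 = 20860*(-1/34471) + (300 + 16 - 260)*(1/27327) = -20860/34471 + 56*(1/27327) = -20860/34471 + 56/27327 = -568110844/941989017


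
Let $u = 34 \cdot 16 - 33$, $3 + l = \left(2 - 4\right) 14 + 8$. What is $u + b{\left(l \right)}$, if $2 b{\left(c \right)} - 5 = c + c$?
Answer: $\frac{981}{2} \approx 490.5$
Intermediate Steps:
$l = -23$ ($l = -3 + \left(\left(2 - 4\right) 14 + 8\right) = -3 + \left(\left(-2\right) 14 + 8\right) = -3 + \left(-28 + 8\right) = -3 - 20 = -23$)
$b{\left(c \right)} = \frac{5}{2} + c$ ($b{\left(c \right)} = \frac{5}{2} + \frac{c + c}{2} = \frac{5}{2} + \frac{2 c}{2} = \frac{5}{2} + c$)
$u = 511$ ($u = 544 - 33 = 511$)
$u + b{\left(l \right)} = 511 + \left(\frac{5}{2} - 23\right) = 511 - \frac{41}{2} = \frac{981}{2}$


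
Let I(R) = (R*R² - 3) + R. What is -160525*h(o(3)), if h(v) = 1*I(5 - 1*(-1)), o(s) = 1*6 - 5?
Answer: -35154975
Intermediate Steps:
o(s) = 1 (o(s) = 6 - 5 = 1)
I(R) = -3 + R + R³ (I(R) = (R³ - 3) + R = (-3 + R³) + R = -3 + R + R³)
h(v) = 219 (h(v) = 1*(-3 + (5 - 1*(-1)) + (5 - 1*(-1))³) = 1*(-3 + (5 + 1) + (5 + 1)³) = 1*(-3 + 6 + 6³) = 1*(-3 + 6 + 216) = 1*219 = 219)
-160525*h(o(3)) = -160525*219 = -35154975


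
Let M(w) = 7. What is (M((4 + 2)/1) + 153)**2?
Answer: 25600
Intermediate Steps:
(M((4 + 2)/1) + 153)**2 = (7 + 153)**2 = 160**2 = 25600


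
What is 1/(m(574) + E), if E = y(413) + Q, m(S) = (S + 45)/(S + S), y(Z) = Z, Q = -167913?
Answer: -1148/192289381 ≈ -5.9702e-6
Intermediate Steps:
m(S) = (45 + S)/(2*S) (m(S) = (45 + S)/((2*S)) = (45 + S)*(1/(2*S)) = (45 + S)/(2*S))
E = -167500 (E = 413 - 167913 = -167500)
1/(m(574) + E) = 1/((1/2)*(45 + 574)/574 - 167500) = 1/((1/2)*(1/574)*619 - 167500) = 1/(619/1148 - 167500) = 1/(-192289381/1148) = -1148/192289381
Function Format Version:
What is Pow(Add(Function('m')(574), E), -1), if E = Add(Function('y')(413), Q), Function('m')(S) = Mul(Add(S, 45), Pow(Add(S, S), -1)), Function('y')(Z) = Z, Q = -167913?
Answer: Rational(-1148, 192289381) ≈ -5.9702e-6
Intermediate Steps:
Function('m')(S) = Mul(Rational(1, 2), Pow(S, -1), Add(45, S)) (Function('m')(S) = Mul(Add(45, S), Pow(Mul(2, S), -1)) = Mul(Add(45, S), Mul(Rational(1, 2), Pow(S, -1))) = Mul(Rational(1, 2), Pow(S, -1), Add(45, S)))
E = -167500 (E = Add(413, -167913) = -167500)
Pow(Add(Function('m')(574), E), -1) = Pow(Add(Mul(Rational(1, 2), Pow(574, -1), Add(45, 574)), -167500), -1) = Pow(Add(Mul(Rational(1, 2), Rational(1, 574), 619), -167500), -1) = Pow(Add(Rational(619, 1148), -167500), -1) = Pow(Rational(-192289381, 1148), -1) = Rational(-1148, 192289381)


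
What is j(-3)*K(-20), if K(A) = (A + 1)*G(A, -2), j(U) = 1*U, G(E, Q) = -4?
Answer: -228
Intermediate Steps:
j(U) = U
K(A) = -4 - 4*A (K(A) = (A + 1)*(-4) = (1 + A)*(-4) = -4 - 4*A)
j(-3)*K(-20) = -3*(-4 - 4*(-20)) = -3*(-4 + 80) = -3*76 = -228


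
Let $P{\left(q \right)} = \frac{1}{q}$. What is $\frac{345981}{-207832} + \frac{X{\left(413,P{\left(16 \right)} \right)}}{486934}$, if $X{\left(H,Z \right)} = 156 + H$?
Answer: $- \frac{84175827923}{50600233544} \approx -1.6635$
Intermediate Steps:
$\frac{345981}{-207832} + \frac{X{\left(413,P{\left(16 \right)} \right)}}{486934} = \frac{345981}{-207832} + \frac{156 + 413}{486934} = 345981 \left(- \frac{1}{207832}\right) + 569 \cdot \frac{1}{486934} = - \frac{345981}{207832} + \frac{569}{486934} = - \frac{84175827923}{50600233544}$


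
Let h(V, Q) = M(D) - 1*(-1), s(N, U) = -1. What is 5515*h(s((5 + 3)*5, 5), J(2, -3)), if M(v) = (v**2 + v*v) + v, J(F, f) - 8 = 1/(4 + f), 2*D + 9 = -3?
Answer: 369505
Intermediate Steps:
D = -6 (D = -9/2 + (1/2)*(-3) = -9/2 - 3/2 = -6)
J(F, f) = 8 + 1/(4 + f)
M(v) = v + 2*v**2 (M(v) = (v**2 + v**2) + v = 2*v**2 + v = v + 2*v**2)
h(V, Q) = 67 (h(V, Q) = -6*(1 + 2*(-6)) - 1*(-1) = -6*(1 - 12) + 1 = -6*(-11) + 1 = 66 + 1 = 67)
5515*h(s((5 + 3)*5, 5), J(2, -3)) = 5515*67 = 369505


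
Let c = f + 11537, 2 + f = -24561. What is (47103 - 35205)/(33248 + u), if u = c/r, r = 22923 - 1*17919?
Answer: 9922932/27726661 ≈ 0.35788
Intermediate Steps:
f = -24563 (f = -2 - 24561 = -24563)
c = -13026 (c = -24563 + 11537 = -13026)
r = 5004 (r = 22923 - 17919 = 5004)
u = -2171/834 (u = -13026/5004 = -13026*1/5004 = -2171/834 ≈ -2.6031)
(47103 - 35205)/(33248 + u) = (47103 - 35205)/(33248 - 2171/834) = 11898/(27726661/834) = 11898*(834/27726661) = 9922932/27726661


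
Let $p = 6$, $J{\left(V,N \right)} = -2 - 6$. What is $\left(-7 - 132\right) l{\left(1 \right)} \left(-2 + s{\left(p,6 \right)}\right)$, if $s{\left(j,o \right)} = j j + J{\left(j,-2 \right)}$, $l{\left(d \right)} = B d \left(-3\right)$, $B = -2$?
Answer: $-21684$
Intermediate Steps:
$J{\left(V,N \right)} = -8$ ($J{\left(V,N \right)} = -2 - 6 = -8$)
$l{\left(d \right)} = 6 d$ ($l{\left(d \right)} = - 2 d \left(-3\right) = 6 d$)
$s{\left(j,o \right)} = -8 + j^{2}$ ($s{\left(j,o \right)} = j j - 8 = j^{2} - 8 = -8 + j^{2}$)
$\left(-7 - 132\right) l{\left(1 \right)} \left(-2 + s{\left(p,6 \right)}\right) = \left(-7 - 132\right) 6 \cdot 1 \left(-2 - \left(8 - 6^{2}\right)\right) = - 139 \cdot 6 \left(-2 + \left(-8 + 36\right)\right) = - 139 \cdot 6 \left(-2 + 28\right) = - 139 \cdot 6 \cdot 26 = \left(-139\right) 156 = -21684$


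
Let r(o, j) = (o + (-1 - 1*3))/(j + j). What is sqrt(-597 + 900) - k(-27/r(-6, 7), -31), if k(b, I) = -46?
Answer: 46 + sqrt(303) ≈ 63.407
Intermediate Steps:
r(o, j) = (-4 + o)/(2*j) (r(o, j) = (o + (-1 - 3))/((2*j)) = (o - 4)*(1/(2*j)) = (-4 + o)*(1/(2*j)) = (-4 + o)/(2*j))
sqrt(-597 + 900) - k(-27/r(-6, 7), -31) = sqrt(-597 + 900) - 1*(-46) = sqrt(303) + 46 = 46 + sqrt(303)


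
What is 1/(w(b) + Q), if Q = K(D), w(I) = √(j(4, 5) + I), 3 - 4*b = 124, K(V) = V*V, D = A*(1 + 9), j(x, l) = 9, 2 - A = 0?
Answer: 320/128017 - 2*I*√85/640085 ≈ 0.0024997 - 2.8807e-5*I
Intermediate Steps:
A = 2 (A = 2 - 1*0 = 2 + 0 = 2)
D = 20 (D = 2*(1 + 9) = 2*10 = 20)
K(V) = V²
b = -121/4 (b = ¾ - ¼*124 = ¾ - 31 = -121/4 ≈ -30.250)
w(I) = √(9 + I)
Q = 400 (Q = 20² = 400)
1/(w(b) + Q) = 1/(√(9 - 121/4) + 400) = 1/(√(-85/4) + 400) = 1/(I*√85/2 + 400) = 1/(400 + I*√85/2)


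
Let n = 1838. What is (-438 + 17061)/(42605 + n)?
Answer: 16623/44443 ≈ 0.37403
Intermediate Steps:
(-438 + 17061)/(42605 + n) = (-438 + 17061)/(42605 + 1838) = 16623/44443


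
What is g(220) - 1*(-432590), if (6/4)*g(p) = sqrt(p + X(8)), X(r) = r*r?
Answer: 432590 + 4*sqrt(71)/3 ≈ 4.3260e+5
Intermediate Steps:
X(r) = r**2
g(p) = 2*sqrt(64 + p)/3 (g(p) = 2*sqrt(p + 8**2)/3 = 2*sqrt(p + 64)/3 = 2*sqrt(64 + p)/3)
g(220) - 1*(-432590) = 2*sqrt(64 + 220)/3 - 1*(-432590) = 2*sqrt(284)/3 + 432590 = 2*(2*sqrt(71))/3 + 432590 = 4*sqrt(71)/3 + 432590 = 432590 + 4*sqrt(71)/3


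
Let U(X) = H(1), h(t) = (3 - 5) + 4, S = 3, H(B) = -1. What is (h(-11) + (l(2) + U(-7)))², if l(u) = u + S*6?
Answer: 441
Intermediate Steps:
h(t) = 2 (h(t) = -2 + 4 = 2)
l(u) = 18 + u (l(u) = u + 3*6 = u + 18 = 18 + u)
U(X) = -1
(h(-11) + (l(2) + U(-7)))² = (2 + ((18 + 2) - 1))² = (2 + (20 - 1))² = (2 + 19)² = 21² = 441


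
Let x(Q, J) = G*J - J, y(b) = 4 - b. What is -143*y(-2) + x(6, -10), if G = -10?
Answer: -748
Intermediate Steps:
x(Q, J) = -11*J (x(Q, J) = -10*J - J = -11*J)
-143*y(-2) + x(6, -10) = -143*(4 - 1*(-2)) - 11*(-10) = -143*(4 + 2) + 110 = -143*6 + 110 = -858 + 110 = -748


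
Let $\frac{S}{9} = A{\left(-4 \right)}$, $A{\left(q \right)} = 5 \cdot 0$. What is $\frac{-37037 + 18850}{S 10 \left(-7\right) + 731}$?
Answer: $- \frac{18187}{731} \approx -24.88$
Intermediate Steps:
$A{\left(q \right)} = 0$
$S = 0$ ($S = 9 \cdot 0 = 0$)
$\frac{-37037 + 18850}{S 10 \left(-7\right) + 731} = \frac{-37037 + 18850}{0 \cdot 10 \left(-7\right) + 731} = - \frac{18187}{0 \left(-7\right) + 731} = - \frac{18187}{0 + 731} = - \frac{18187}{731}$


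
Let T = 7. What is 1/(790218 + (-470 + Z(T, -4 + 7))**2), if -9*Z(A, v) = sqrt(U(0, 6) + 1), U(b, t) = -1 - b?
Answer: 1/1011118 ≈ 9.8900e-7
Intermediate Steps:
Z(A, v) = 0 (Z(A, v) = -sqrt((-1 - 1*0) + 1)/9 = -sqrt((-1 + 0) + 1)/9 = -sqrt(-1 + 1)/9 = -sqrt(0)/9 = -1/9*0 = 0)
1/(790218 + (-470 + Z(T, -4 + 7))**2) = 1/(790218 + (-470 + 0)**2) = 1/(790218 + (-470)**2) = 1/(790218 + 220900) = 1/1011118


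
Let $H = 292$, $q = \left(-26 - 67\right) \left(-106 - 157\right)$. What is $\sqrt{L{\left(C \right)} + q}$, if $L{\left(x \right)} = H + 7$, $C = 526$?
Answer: $\sqrt{24758} \approx 157.35$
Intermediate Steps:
$q = 24459$ ($q = \left(-93\right) \left(-263\right) = 24459$)
$L{\left(x \right)} = 299$ ($L{\left(x \right)} = 292 + 7 = 299$)
$\sqrt{L{\left(C \right)} + q} = \sqrt{299 + 24459} = \sqrt{24758}$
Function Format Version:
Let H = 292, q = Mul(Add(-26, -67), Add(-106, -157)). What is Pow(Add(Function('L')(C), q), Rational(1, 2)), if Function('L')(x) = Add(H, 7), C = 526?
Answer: Pow(24758, Rational(1, 2)) ≈ 157.35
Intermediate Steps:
q = 24459 (q = Mul(-93, -263) = 24459)
Function('L')(x) = 299 (Function('L')(x) = Add(292, 7) = 299)
Pow(Add(Function('L')(C), q), Rational(1, 2)) = Pow(Add(299, 24459), Rational(1, 2)) = Pow(24758, Rational(1, 2))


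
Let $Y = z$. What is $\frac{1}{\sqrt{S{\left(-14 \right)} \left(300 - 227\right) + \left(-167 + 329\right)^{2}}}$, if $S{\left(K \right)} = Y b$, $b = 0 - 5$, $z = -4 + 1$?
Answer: $\frac{\sqrt{27339}}{27339} \approx 0.006048$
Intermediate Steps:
$z = -3$
$Y = -3$
$b = -5$ ($b = 0 - 5 = -5$)
$S{\left(K \right)} = 15$ ($S{\left(K \right)} = \left(-3\right) \left(-5\right) = 15$)
$\frac{1}{\sqrt{S{\left(-14 \right)} \left(300 - 227\right) + \left(-167 + 329\right)^{2}}} = \frac{1}{\sqrt{15 \left(300 - 227\right) + \left(-167 + 329\right)^{2}}} = \frac{1}{\sqrt{15 \cdot 73 + 162^{2}}} = \frac{1}{\sqrt{1095 + 26244}} = \frac{1}{\sqrt{27339}} = \frac{\sqrt{27339}}{27339}$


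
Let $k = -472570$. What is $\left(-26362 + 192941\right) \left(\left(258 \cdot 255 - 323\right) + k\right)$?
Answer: $-67814810637$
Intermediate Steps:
$\left(-26362 + 192941\right) \left(\left(258 \cdot 255 - 323\right) + k\right) = \left(-26362 + 192941\right) \left(\left(258 \cdot 255 - 323\right) - 472570\right) = 166579 \left(\left(65790 - 323\right) - 472570\right) = 166579 \left(65467 - 472570\right) = 166579 \left(-407103\right) = -67814810637$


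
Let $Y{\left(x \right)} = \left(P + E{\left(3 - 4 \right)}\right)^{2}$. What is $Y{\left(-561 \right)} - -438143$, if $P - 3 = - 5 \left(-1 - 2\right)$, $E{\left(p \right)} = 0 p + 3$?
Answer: $438584$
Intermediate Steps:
$E{\left(p \right)} = 3$ ($E{\left(p \right)} = 0 + 3 = 3$)
$P = 18$ ($P = 3 - 5 \left(-1 - 2\right) = 3 - -15 = 3 + 15 = 18$)
$Y{\left(x \right)} = 441$ ($Y{\left(x \right)} = \left(18 + 3\right)^{2} = 21^{2} = 441$)
$Y{\left(-561 \right)} - -438143 = 441 - -438143 = 441 + 438143 = 438584$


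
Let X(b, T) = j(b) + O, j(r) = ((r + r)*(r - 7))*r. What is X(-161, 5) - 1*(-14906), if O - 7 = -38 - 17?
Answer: -8694598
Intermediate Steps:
O = -48 (O = 7 + (-38 - 17) = 7 - 55 = -48)
j(r) = 2*r²*(-7 + r) (j(r) = ((2*r)*(-7 + r))*r = (2*r*(-7 + r))*r = 2*r²*(-7 + r))
X(b, T) = -48 + 2*b²*(-7 + b) (X(b, T) = 2*b²*(-7 + b) - 48 = -48 + 2*b²*(-7 + b))
X(-161, 5) - 1*(-14906) = (-48 + 2*(-161)²*(-7 - 161)) - 1*(-14906) = (-48 + 2*25921*(-168)) + 14906 = (-48 - 8709456) + 14906 = -8709504 + 14906 = -8694598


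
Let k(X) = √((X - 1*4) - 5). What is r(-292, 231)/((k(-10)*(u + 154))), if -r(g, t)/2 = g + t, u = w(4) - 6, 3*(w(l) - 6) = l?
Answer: -183*I*√19/4427 ≈ -0.18018*I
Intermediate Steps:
w(l) = 6 + l/3
k(X) = √(-9 + X) (k(X) = √((X - 4) - 5) = √((-4 + X) - 5) = √(-9 + X))
u = 4/3 (u = (6 + (⅓)*4) - 6 = (6 + 4/3) - 6 = 22/3 - 6 = 4/3 ≈ 1.3333)
r(g, t) = -2*g - 2*t (r(g, t) = -2*(g + t) = -2*g - 2*t)
r(-292, 231)/((k(-10)*(u + 154))) = (-2*(-292) - 2*231)/((√(-9 - 10)*(4/3 + 154))) = (584 - 462)/((√(-19)*(466/3))) = 122/(((I*√19)*(466/3))) = 122/((466*I*√19/3)) = 122*(-3*I*√19/8854) = -183*I*√19/4427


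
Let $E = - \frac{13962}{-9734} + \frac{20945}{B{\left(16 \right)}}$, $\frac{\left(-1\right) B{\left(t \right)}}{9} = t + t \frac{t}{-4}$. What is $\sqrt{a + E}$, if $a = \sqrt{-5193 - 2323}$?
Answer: $\frac{\sqrt{1532449517307 + 61398489888 i \sqrt{1879}}}{175212} \approx 8.659 + 5.006 i$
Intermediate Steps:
$B{\left(t \right)} = - 9 t + \frac{9 t^{2}}{4}$ ($B{\left(t \right)} = - 9 \left(t + t \frac{t}{-4}\right) = - 9 \left(t + t t \left(- \frac{1}{4}\right)\right) = - 9 \left(t + t \left(- \frac{t}{4}\right)\right) = - 9 \left(t - \frac{t^{2}}{4}\right) = - 9 t + \frac{9 t^{2}}{4}$)
$E = \frac{104955107}{2102544}$ ($E = - \frac{13962}{-9734} + \frac{20945}{\frac{9}{4} \cdot 16 \left(-4 + 16\right)} = \left(-13962\right) \left(- \frac{1}{9734}\right) + \frac{20945}{\frac{9}{4} \cdot 16 \cdot 12} = \frac{6981}{4867} + \frac{20945}{432} = \frac{104955107}{2102544} \approx 49.918$)
$a = 2 i \sqrt{1879}$ ($a = \sqrt{-7516} = 2 i \sqrt{1879} \approx 86.695 i$)
$\sqrt{a + E} = \sqrt{2 i \sqrt{1879} + \frac{104955107}{2102544}} = \sqrt{\frac{104955107}{2102544} + 2 i \sqrt{1879}}$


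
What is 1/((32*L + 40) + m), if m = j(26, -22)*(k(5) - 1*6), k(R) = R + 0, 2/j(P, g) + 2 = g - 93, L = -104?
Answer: -117/384694 ≈ -0.00030414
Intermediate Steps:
j(P, g) = 2/(-95 + g) (j(P, g) = 2/(-2 + (g - 93)) = 2/(-2 + (-93 + g)) = 2/(-95 + g))
k(R) = R
m = 2/117 (m = (2/(-95 - 22))*(5 - 1*6) = (2/(-117))*(5 - 6) = (2*(-1/117))*(-1) = -2/117*(-1) = 2/117 ≈ 0.017094)
1/((32*L + 40) + m) = 1/((32*(-104) + 40) + 2/117) = 1/((-3328 + 40) + 2/117) = 1/(-3288 + 2/117) = 1/(-384694/117) = -117/384694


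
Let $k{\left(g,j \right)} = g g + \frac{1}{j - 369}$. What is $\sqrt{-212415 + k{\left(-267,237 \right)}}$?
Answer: $\frac{i \sqrt{614744889}}{66} \approx 375.67 i$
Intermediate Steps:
$k{\left(g,j \right)} = g^{2} + \frac{1}{-369 + j}$
$\sqrt{-212415 + k{\left(-267,237 \right)}} = \sqrt{-212415 + \frac{1 - 369 \left(-267\right)^{2} + 237 \left(-267\right)^{2}}{-369 + 237}} = \sqrt{-212415 + \frac{1 - 26305641 + 237 \cdot 71289}{-132}} = \sqrt{-212415 - \frac{1 - 26305641 + 16895493}{132}} = \sqrt{-212415 - - \frac{9410147}{132}} = \sqrt{-212415 + \frac{9410147}{132}} = \sqrt{- \frac{18628633}{132}} = \frac{i \sqrt{614744889}}{66}$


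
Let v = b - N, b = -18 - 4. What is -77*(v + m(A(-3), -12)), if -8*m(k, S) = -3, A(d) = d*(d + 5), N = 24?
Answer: 28105/8 ≈ 3513.1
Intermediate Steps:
A(d) = d*(5 + d)
m(k, S) = 3/8 (m(k, S) = -⅛*(-3) = 3/8)
b = -22
v = -46 (v = -22 - 1*24 = -22 - 24 = -46)
-77*(v + m(A(-3), -12)) = -77*(-46 + 3/8) = -77*(-365/8) = 28105/8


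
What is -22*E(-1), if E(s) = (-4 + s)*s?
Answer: -110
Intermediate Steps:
E(s) = s*(-4 + s)
-22*E(-1) = -(-22)*(-4 - 1) = -(-22)*(-5) = -22*5 = -110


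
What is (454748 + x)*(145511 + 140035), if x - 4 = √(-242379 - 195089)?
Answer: 129852614592 + 571092*I*√109367 ≈ 1.2985e+11 + 1.8886e+8*I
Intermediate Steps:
x = 4 + 2*I*√109367 (x = 4 + √(-242379 - 195089) = 4 + √(-437468) = 4 + 2*I*√109367 ≈ 4.0 + 661.41*I)
(454748 + x)*(145511 + 140035) = (454748 + (4 + 2*I*√109367))*(145511 + 140035) = (454752 + 2*I*√109367)*285546 = 129852614592 + 571092*I*√109367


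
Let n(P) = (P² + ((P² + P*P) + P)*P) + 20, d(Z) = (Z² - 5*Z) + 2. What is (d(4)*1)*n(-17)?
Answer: 18456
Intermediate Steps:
d(Z) = 2 + Z² - 5*Z
n(P) = 20 + P² + P*(P + 2*P²) (n(P) = (P² + ((P² + P²) + P)*P) + 20 = (P² + (2*P² + P)*P) + 20 = (P² + (P + 2*P²)*P) + 20 = (P² + P*(P + 2*P²)) + 20 = 20 + P² + P*(P + 2*P²))
(d(4)*1)*n(-17) = ((2 + 4² - 5*4)*1)*(20 + 2*(-17)² + 2*(-17)³) = ((2 + 16 - 20)*1)*(20 + 2*289 + 2*(-4913)) = (-2*1)*(20 + 578 - 9826) = -2*(-9228) = 18456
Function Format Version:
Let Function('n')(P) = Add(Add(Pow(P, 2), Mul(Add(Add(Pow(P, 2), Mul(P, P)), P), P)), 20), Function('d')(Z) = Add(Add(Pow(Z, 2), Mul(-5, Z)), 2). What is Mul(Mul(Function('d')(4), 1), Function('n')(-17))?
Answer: 18456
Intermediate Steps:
Function('d')(Z) = Add(2, Pow(Z, 2), Mul(-5, Z))
Function('n')(P) = Add(20, Pow(P, 2), Mul(P, Add(P, Mul(2, Pow(P, 2))))) (Function('n')(P) = Add(Add(Pow(P, 2), Mul(Add(Add(Pow(P, 2), Pow(P, 2)), P), P)), 20) = Add(Add(Pow(P, 2), Mul(Add(Mul(2, Pow(P, 2)), P), P)), 20) = Add(Add(Pow(P, 2), Mul(Add(P, Mul(2, Pow(P, 2))), P)), 20) = Add(Add(Pow(P, 2), Mul(P, Add(P, Mul(2, Pow(P, 2))))), 20) = Add(20, Pow(P, 2), Mul(P, Add(P, Mul(2, Pow(P, 2))))))
Mul(Mul(Function('d')(4), 1), Function('n')(-17)) = Mul(Mul(Add(2, Pow(4, 2), Mul(-5, 4)), 1), Add(20, Mul(2, Pow(-17, 2)), Mul(2, Pow(-17, 3)))) = Mul(Mul(Add(2, 16, -20), 1), Add(20, Mul(2, 289), Mul(2, -4913))) = Mul(Mul(-2, 1), Add(20, 578, -9826)) = Mul(-2, -9228) = 18456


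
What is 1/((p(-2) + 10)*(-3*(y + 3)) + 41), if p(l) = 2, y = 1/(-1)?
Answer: -1/31 ≈ -0.032258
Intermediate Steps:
y = -1
1/((p(-2) + 10)*(-3*(y + 3)) + 41) = 1/((2 + 10)*(-3*(-1 + 3)) + 41) = 1/(12*(-3*2) + 41) = 1/(12*(-6) + 41) = 1/(-72 + 41) = 1/(-31) = -1/31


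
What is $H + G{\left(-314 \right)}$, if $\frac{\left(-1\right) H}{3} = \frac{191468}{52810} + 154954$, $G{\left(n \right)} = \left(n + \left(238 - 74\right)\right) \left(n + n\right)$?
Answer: $- \frac{9787617312}{26405} \approx -3.7067 \cdot 10^{5}$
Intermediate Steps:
$G{\left(n \right)} = 2 n \left(164 + n\right)$ ($G{\left(n \right)} = \left(n + 164\right) 2 n = \left(164 + n\right) 2 n = 2 n \left(164 + n\right)$)
$H = - \frac{12274968312}{26405}$ ($H = - 3 \left(\frac{191468}{52810} + 154954\right) = - 3 \left(191468 \cdot \frac{1}{52810} + 154954\right) = - 3 \left(\frac{95734}{26405} + 154954\right) = \left(-3\right) \frac{4091656104}{26405} = - \frac{12274968312}{26405} \approx -4.6487 \cdot 10^{5}$)
$H + G{\left(-314 \right)} = - \frac{12274968312}{26405} + 2 \left(-314\right) \left(164 - 314\right) = - \frac{12274968312}{26405} + 2 \left(-314\right) \left(-150\right) = - \frac{12274968312}{26405} + 94200 = - \frac{9787617312}{26405}$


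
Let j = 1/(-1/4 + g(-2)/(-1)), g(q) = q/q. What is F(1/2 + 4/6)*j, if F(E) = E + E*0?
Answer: -14/15 ≈ -0.93333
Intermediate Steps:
F(E) = E (F(E) = E + 0 = E)
g(q) = 1
j = -⅘ (j = 1/(-1/4 + 1/(-1)) = 1/(-1*¼ + 1*(-1)) = 1/(-¼ - 1) = 1/(-5/4) = -⅘ ≈ -0.80000)
F(1/2 + 4/6)*j = (1/2 + 4/6)*(-⅘) = (1*(½) + 4*(⅙))*(-⅘) = (½ + ⅔)*(-⅘) = (7/6)*(-⅘) = -14/15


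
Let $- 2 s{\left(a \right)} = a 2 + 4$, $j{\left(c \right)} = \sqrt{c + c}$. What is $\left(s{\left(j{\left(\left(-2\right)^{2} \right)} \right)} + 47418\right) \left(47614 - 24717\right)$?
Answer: $1085684152 - 45794 \sqrt{2} \approx 1.0856 \cdot 10^{9}$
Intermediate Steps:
$j{\left(c \right)} = \sqrt{2} \sqrt{c}$ ($j{\left(c \right)} = \sqrt{2 c} = \sqrt{2} \sqrt{c}$)
$s{\left(a \right)} = -2 - a$ ($s{\left(a \right)} = - \frac{a 2 + 4}{2} = - \frac{2 a + 4}{2} = - \frac{4 + 2 a}{2} = -2 - a$)
$\left(s{\left(j{\left(\left(-2\right)^{2} \right)} \right)} + 47418\right) \left(47614 - 24717\right) = \left(\left(-2 - \sqrt{2} \sqrt{\left(-2\right)^{2}}\right) + 47418\right) \left(47614 - 24717\right) = \left(\left(-2 - \sqrt{2} \sqrt{4}\right) + 47418\right) 22897 = \left(\left(-2 - \sqrt{2} \cdot 2\right) + 47418\right) 22897 = \left(\left(-2 - 2 \sqrt{2}\right) + 47418\right) 22897 = \left(47416 - 2 \sqrt{2}\right) 22897 = 1085684152 - 45794 \sqrt{2}$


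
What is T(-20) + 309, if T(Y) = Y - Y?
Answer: 309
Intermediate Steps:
T(Y) = 0
T(-20) + 309 = 0 + 309 = 309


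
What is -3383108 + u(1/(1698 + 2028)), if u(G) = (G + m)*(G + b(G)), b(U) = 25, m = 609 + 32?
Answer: -46745466705791/13883076 ≈ -3.3671e+6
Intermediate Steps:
m = 641
u(G) = (25 + G)*(641 + G) (u(G) = (G + 641)*(G + 25) = (641 + G)*(25 + G) = (25 + G)*(641 + G))
-3383108 + u(1/(1698 + 2028)) = -3383108 + (16025 + (1/(1698 + 2028))**2 + 666/(1698 + 2028)) = -3383108 + (16025 + (1/3726)**2 + 666/3726) = -3383108 + (16025 + (1/3726)**2 + 666*(1/3726)) = -3383108 + (16025 + 1/13883076 + 37/207) = -3383108 + 222478774417/13883076 = -46745466705791/13883076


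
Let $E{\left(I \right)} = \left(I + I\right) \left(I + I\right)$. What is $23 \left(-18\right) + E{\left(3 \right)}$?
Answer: $-378$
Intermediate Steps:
$E{\left(I \right)} = 4 I^{2}$ ($E{\left(I \right)} = 2 I 2 I = 4 I^{2}$)
$23 \left(-18\right) + E{\left(3 \right)} = 23 \left(-18\right) + 4 \cdot 3^{2} = -414 + 4 \cdot 9 = -414 + 36 = -378$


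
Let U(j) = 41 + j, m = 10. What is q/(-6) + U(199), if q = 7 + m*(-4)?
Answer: 491/2 ≈ 245.50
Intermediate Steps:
q = -33 (q = 7 + 10*(-4) = 7 - 40 = -33)
q/(-6) + U(199) = -33/(-6) + (41 + 199) = -33*(-⅙) + 240 = 11/2 + 240 = 491/2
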